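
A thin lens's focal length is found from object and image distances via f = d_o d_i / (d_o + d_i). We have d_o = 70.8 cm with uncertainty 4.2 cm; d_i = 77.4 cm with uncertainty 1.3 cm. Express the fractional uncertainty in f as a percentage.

∂f/∂d_o = (d_i/(d_o+d_i))² = 0.273;  ∂f/∂d_i = (d_o/(d_o+d_i))² = 0.228
δf = √((∂f/∂d_o · δd_o)² + (∂f/∂d_i · δd_i)²) = √(1.31 + 0.0880) = 1.18 cm
f = 37.0 cm, so δf/f = 1.18/37.0 = 0.0320.

3.20%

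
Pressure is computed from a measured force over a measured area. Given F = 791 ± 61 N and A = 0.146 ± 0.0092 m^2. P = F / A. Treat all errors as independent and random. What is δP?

For a monomial P ∝ F, A^-1, fractional errors add in quadrature:
  (1·δF/F)² = (1×0.0771)² = 0.00595;  (-1·δA/A)² = (-1×0.0630)² = 0.00397
δP/P = √(0.00992) = 0.0996
P = 5420 Pa, so δP = 0.0996 × 5420 = 540 Pa.

540 Pa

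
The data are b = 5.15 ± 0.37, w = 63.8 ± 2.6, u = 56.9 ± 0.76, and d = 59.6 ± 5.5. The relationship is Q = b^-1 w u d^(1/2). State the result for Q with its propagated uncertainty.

5440 ± 520

Since Q is a product/quotient, work with relative uncertainties:
  (-1·δb/b)² = (-1×0.0718)² = 0.00516;  (1·δw/w)² = (1×0.0408)² = 0.00166;  (1·δu/u)² = (1×0.0134)² = 0.000178;  (½·δd/d)² = (0.5×0.0923)² = 0.00213
δQ/Q = √(0.00913) = 0.0955
Q = 5440, so δQ = 0.0955 × 5440 = 520.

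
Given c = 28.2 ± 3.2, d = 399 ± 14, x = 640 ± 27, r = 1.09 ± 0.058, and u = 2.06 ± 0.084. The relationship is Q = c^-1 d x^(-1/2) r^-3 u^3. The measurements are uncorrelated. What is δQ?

0.885

Relative error in a monomial: (δQ/Q)² = Σ (nᵢ · δxᵢ/xᵢ)².
  (-1·δc/c)² = (-1×0.113)² = 0.0129;  (1·δd/d)² = (1×0.0351)² = 0.00123;  (−½·δx/x)² = (-0.5×0.0422)² = 0.000445;  (-3·δr/r)² = (-3×0.0532)² = 0.0255;  (3·δu/u)² = (3×0.0408)² = 0.0150
δQ/Q = √(0.0550) = 0.235
Q = 3.78, so δQ = 0.235 × 3.78 = 0.885.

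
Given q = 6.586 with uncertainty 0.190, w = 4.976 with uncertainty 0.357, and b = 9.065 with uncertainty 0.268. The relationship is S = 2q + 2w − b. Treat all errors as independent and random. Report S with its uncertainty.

14.06 ± 0.852

Absolute uncertainties add in quadrature for a linear combination:
  (2·δq)² = 0.144;  (2·δw)² = 0.510;  (δb)² = 0.0718
δS = √(0.726) = 0.852
S = 14.06.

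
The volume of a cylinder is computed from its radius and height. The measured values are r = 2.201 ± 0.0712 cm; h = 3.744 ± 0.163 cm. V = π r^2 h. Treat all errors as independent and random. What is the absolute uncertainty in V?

For a monomial V ∝ r^2, h, fractional errors add in quadrature:
  (2·δr/r)² = (2×0.0323)² = 0.00419;  (1·δh/h)² = (1×0.0435)² = 0.00190
δV/V = √(0.00608) = 0.0780
V = 56.98 cm^3, so δV = 0.0780 × 56.98 = 4.44 cm^3.

4.44 cm^3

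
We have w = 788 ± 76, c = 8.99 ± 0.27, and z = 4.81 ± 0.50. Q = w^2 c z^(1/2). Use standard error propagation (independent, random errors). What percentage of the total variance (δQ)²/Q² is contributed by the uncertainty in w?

(δQ/Q)² = (2·δw/w)² + (1·δc/c)² + (½·δz/z)²
  w term: (2×0.0964)² = 0.0372
  c term: (1×0.0300)² = 0.000902
  z term: (0.5×0.104)² = 0.00270
Total = 0.0408. Share from w = 0.0372/0.0408 = 0.912.

91.2%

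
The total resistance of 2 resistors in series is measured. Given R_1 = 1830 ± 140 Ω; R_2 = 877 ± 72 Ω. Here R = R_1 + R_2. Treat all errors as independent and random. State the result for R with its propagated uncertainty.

2710 ± 157 Ω

Sums and differences: (δR)² = Σ (cᵢ δxᵢ)².
  (δR_1)² = 19600;  (δR_2)² = 5180
δR = √(24800) = 157 Ω
R = 2710 Ω.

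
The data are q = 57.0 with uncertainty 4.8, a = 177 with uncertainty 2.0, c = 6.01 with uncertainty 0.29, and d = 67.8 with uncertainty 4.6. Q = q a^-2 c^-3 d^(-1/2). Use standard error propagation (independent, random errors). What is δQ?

Relative error in a monomial: (δQ/Q)² = Σ (nᵢ · δxᵢ/xᵢ)².
  (1·δq/q)² = (1×0.0842)² = 0.00709;  (-2·δa/a)² = (-2×0.0113)² = 0.000511;  (-3·δc/c)² = (-3×0.0483)² = 0.0210;  (−½·δd/d)² = (-0.5×0.0678)² = 0.00115
δQ/Q = √(0.0297) = 0.172
Q = 1.02e-06, so δQ = 0.172 × 1.02e-06 = 1.75e-07.

1.75e-07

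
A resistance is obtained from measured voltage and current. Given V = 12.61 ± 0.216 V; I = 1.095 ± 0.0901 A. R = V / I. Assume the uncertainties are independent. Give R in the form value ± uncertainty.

11.52 ± 0.968 Ω

Since R is a product/quotient, work with relative uncertainties:
  (1·δV/V)² = (1×0.0171)² = 0.000293;  (-1·δI/I)² = (-1×0.0823)² = 0.00677
δR/R = √(0.00706) = 0.0840
R = 11.52 Ω, so δR = 0.0840 × 11.52 = 0.968 Ω.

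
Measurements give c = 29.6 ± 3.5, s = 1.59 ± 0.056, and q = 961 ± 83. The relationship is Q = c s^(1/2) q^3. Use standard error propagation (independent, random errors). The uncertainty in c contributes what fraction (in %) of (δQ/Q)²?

17.2%

(δQ/Q)² = (1·δc/c)² + (½·δs/s)² + (3·δq/q)²
  c term: (1×0.118)² = 0.0140
  s term: (0.5×0.0352)² = 0.000310
  q term: (3×0.0864)² = 0.0671
Total = 0.0814. Share from c = 0.0140/0.0814 = 0.172.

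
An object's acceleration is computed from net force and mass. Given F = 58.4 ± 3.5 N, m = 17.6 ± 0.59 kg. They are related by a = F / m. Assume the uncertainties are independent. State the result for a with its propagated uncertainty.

3.32 ± 0.228 m/s^2

Since a is a product/quotient, work with relative uncertainties:
  (1·δF/F)² = (1×0.0599)² = 0.00359;  (-1·δm/m)² = (-1×0.0335)² = 0.00112
δa/a = √(0.00472) = 0.0687
a = 3.32 m/s^2, so δa = 0.0687 × 3.32 = 0.228 m/s^2.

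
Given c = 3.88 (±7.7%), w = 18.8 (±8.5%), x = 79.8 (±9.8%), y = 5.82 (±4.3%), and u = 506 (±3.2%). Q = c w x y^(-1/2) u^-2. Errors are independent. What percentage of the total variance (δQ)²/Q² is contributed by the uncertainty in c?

21.7%

(δQ/Q)² = (1·δc/c)² + (1·δw/w)² + (1·δx/x)² + (−½·δy/y)² + (-2·δu/u)²
  c term: (1×0.0770)² = 0.00593
  w term: (1×0.0850)² = 0.00723
  x term: (1×0.0980)² = 0.00960
  y term: (-0.5×0.0430)² = 0.000462
  u term: (-2×0.0320)² = 0.00410
Total = 0.0273. Share from c = 0.00593/0.0273 = 0.217.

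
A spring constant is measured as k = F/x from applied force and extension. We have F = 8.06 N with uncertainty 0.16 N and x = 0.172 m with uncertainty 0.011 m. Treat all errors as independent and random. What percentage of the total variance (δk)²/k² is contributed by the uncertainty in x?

(δk/k)² = (1·δF/F)² + (-1·δx/x)²
  F term: (1×0.0199)² = 0.000394
  x term: (-1×0.0640)² = 0.00409
Total = 0.00448. Share from x = 0.00409/0.00448 = 0.912.

91.2%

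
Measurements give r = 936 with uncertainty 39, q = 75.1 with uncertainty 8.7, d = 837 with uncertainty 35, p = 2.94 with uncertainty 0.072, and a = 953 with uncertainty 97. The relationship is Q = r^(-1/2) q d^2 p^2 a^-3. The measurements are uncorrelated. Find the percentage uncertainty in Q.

Relative error in a monomial: (δQ/Q)² = Σ (nᵢ · δxᵢ/xᵢ)².
  (−½·δr/r)² = (-0.5×0.0417)² = 0.000434;  (1·δq/q)² = (1×0.116)² = 0.0134;  (2·δd/d)² = (2×0.0418)² = 0.00699;  (2·δp/p)² = (2×0.0245)² = 0.00240;  (-3·δa/a)² = (-3×0.102)² = 0.0932
δQ/Q = √(0.116) = 0.341

34.1%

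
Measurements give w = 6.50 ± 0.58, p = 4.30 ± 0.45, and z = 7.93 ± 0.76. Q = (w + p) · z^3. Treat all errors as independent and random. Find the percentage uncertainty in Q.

Let u = w + p = 10.8. δu = √(δw² + δp²) = √(0.336 + 0.203) = 0.734, so δu/u = 0.0680.
Q is then a monomial in u, z:
δQ/Q = √((δu/u)² + (3·δz/z)²) = √(0.00462 + 0.0827) = 0.295

29.5%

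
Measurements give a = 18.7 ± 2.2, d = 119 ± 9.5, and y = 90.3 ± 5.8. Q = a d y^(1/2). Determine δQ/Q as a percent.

Products/powers → add relative errors in quadrature, weighted by exponent:
  (1·δa/a)² = (1×0.118)² = 0.0138;  (1·δd/d)² = (1×0.0798)² = 0.00637;  (½·δy/y)² = (0.5×0.0642)² = 0.00103
δQ/Q = √(0.0212) = 0.146

14.6%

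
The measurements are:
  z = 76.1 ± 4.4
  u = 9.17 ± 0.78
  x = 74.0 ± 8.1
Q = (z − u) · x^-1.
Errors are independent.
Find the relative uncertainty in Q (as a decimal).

Let w = z − u = 66.9. δw = √(δz² + δu²) = √(19.4 + 0.608) = 4.47, so δw/w = 0.0668.
Q is then a monomial in w, x:
δQ/Q = √((δw/w)² + (-1·δx/x)²) = √(0.00446 + 0.0120) = 0.128

0.128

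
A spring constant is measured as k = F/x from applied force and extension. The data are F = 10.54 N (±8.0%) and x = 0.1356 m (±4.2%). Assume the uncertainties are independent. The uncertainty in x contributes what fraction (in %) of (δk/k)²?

(δk/k)² = (1·δF/F)² + (-1·δx/x)²
  F term: (1×0.0800)² = 0.00640
  x term: (-1×0.0420)² = 0.00176
Total = 0.00816. Share from x = 0.00176/0.00816 = 0.216.

21.6%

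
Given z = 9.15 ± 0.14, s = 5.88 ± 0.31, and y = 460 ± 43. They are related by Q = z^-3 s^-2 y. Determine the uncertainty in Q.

0.00257

Each factor contributes (exponent × relative error)² to (δQ/Q)²:
  (-3·δz/z)² = (-3×0.0153)² = 0.00211;  (-2·δs/s)² = (-2×0.0527)² = 0.0111;  (1·δy/y)² = (1×0.0935)² = 0.00874
δQ/Q = √(0.0220) = 0.148
Q = 0.0174, so δQ = 0.148 × 0.0174 = 0.00257.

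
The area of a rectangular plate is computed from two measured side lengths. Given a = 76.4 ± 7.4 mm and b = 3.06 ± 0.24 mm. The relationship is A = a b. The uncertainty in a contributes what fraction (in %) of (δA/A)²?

(δA/A)² = (1·δa/a)² + (1·δb/b)²
  a term: (1×0.0969)² = 0.00938
  b term: (1×0.0784)² = 0.00615
Total = 0.0155. Share from a = 0.00938/0.0155 = 0.604.

60.4%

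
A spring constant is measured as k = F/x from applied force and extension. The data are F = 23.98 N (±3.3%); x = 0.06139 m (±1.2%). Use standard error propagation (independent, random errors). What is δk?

Products/powers → add relative errors in quadrature, weighted by exponent:
  (1·δF/F)² = (1×0.0330)² = 0.00109;  (-1·δx/x)² = (-1×0.0120)² = 0.000144
δk/k = √(0.00123) = 0.0351
k = 390.6 N/m, so δk = 0.0351 × 390.6 = 13.7 N/m.

13.7 N/m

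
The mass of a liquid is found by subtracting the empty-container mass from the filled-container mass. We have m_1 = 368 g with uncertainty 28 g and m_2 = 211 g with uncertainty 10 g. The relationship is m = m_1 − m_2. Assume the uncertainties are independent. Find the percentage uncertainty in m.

For a sum/difference, combine absolute errors in quadrature:
  (δm_1)² = 784;  (δm_2)² = 100
δm = √(884) = 29.7 g
m = 157 g, so δm/m = 29.7/157 = 0.189.

18.9%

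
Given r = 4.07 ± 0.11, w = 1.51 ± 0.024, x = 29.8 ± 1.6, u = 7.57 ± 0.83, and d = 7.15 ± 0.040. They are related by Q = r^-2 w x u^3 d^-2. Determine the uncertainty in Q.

7.80

Q is a product of powers, so relative uncertainties combine in quadrature:
  (-2·δr/r)² = (-2×0.0270)² = 0.00292;  (1·δw/w)² = (1×0.0159)² = 0.000253;  (1·δx/x)² = (1×0.0537)² = 0.00288;  (3·δu/u)² = (3×0.110)² = 0.108;  (-2·δd/d)² = (-2×0.00559)² = 0.000125
δQ/Q = √(0.114) = 0.338
Q = 23.1, so δQ = 0.338 × 23.1 = 7.80.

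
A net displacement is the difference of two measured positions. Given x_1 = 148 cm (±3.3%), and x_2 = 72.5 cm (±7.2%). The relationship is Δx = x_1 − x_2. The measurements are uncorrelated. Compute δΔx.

Absolute uncertainties add in quadrature for a linear combination:
  (δx_1)² = 23.9;  (δx_2)² = 27.2
δΔx = √(51.1) = 7.15 cm

7.15 cm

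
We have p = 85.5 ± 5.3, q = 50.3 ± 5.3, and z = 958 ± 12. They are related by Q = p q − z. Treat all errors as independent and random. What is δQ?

526

Let w = p·q = 4300. δw/w = √((1·δp/p)² + (1·δq/q)²) = √(0.00384 + 0.0111) = 0.122, so δw = 526.
Q = w − z: δQ = √(δw² + δz²) = √(2.76e+05 + 144) = 526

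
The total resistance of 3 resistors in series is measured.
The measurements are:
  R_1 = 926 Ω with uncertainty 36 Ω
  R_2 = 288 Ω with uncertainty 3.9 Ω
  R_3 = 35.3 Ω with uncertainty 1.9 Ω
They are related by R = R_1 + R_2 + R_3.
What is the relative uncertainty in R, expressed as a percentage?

2.90%

R is a linear combination, so absolute uncertainties add in quadrature:
  (δR_1)² = 1300;  (δR_2)² = 15.2;  (δR_3)² = 3.61
δR = √(1310) = 36.3 Ω
R = 1250 Ω, so δR/R = 36.3/1250 = 0.0290.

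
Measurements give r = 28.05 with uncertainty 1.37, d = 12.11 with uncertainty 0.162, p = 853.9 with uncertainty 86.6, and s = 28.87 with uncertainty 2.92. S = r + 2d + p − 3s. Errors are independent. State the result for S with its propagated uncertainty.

Absolute uncertainties add in quadrature for a linear combination:
  (δr)² = 1.88;  (2·δd)² = 0.105;  (δp)² = 7500;  (3·δs)² = 76.7
δS = √(7580) = 87.1
S = 819.6.

819.6 ± 87.1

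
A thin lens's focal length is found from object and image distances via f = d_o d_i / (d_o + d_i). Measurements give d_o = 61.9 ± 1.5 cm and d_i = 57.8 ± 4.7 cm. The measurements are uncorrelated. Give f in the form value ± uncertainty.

∂f/∂d_o = (d_i/(d_o+d_i))² = 0.233;  ∂f/∂d_i = (d_o/(d_o+d_i))² = 0.267
δf = √((∂f/∂d_o · δd_o)² + (∂f/∂d_i · δd_i)²) = √(0.122 + 1.58) = 1.30 cm
f = 29.9 cm.

29.9 ± 1.30 cm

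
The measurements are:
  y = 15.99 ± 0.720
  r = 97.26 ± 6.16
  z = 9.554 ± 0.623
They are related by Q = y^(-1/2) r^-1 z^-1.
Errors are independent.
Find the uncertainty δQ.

Each factor contributes (exponent × relative error)² to (δQ/Q)²:
  (−½·δy/y)² = (-0.5×0.0450)² = 0.000507;  (-1·δr/r)² = (-1×0.0633)² = 0.00401;  (-1·δz/z)² = (-1×0.0652)² = 0.00425
δQ/Q = √(0.00877) = 0.0937
Q = 0.0002691, so δQ = 0.0937 × 0.0002691 = 2.52e-05.

2.52e-05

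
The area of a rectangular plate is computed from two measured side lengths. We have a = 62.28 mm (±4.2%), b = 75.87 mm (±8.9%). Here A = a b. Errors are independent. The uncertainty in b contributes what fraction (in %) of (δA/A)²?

81.8%

(δA/A)² = (1·δa/a)² + (1·δb/b)²
  a term: (1×0.0420)² = 0.00176
  b term: (1×0.0890)² = 0.00792
Total = 0.00969. Share from b = 0.00792/0.00969 = 0.818.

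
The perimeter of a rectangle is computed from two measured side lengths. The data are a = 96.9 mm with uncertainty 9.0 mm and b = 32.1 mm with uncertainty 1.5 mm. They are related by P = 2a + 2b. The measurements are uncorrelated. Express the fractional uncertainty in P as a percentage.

7.07%

For a sum/difference, combine absolute errors in quadrature:
  (2·δa)² = 324;  (2·δb)² = 9.00
δP = √(333) = 18.2 mm
P = 258 mm, so δP/P = 18.2/258 = 0.0707.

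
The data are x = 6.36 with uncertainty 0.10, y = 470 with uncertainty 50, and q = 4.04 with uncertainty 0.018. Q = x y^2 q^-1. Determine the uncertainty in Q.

Each factor contributes (exponent × relative error)² to (δQ/Q)²:
  (1·δx/x)² = (1×0.0157)² = 0.000247;  (2·δy/y)² = (2×0.106)² = 0.0453;  (-1·δq/q)² = (-1×0.00446)² = 1.99e-05
δQ/Q = √(0.0455) = 0.213
Q = 3.48e+05, so δQ = 0.213 × 3.48e+05 = 74200.

74200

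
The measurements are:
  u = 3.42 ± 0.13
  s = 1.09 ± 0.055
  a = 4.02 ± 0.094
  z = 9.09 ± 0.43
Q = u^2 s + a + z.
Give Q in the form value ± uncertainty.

Let p = u^2·s = 12.7. δp/p = √((2·δu/u)² + (1·δs/s)²) = √(0.00578 + 0.00255) = 0.0912, so δp = 1.16.
Q = p + a + z: δQ = √(δp² + δa² + δz²) = √(1.35 + 0.00884 + 0.185) = 1.24
Q = 25.9.

25.9 ± 1.24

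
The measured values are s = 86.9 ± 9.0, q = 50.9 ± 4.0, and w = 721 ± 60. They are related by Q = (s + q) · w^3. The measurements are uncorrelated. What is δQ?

Let u = s + q = 138. δu = √(δs² + δq²) = √(81.0 + 16.0) = 9.85, so δu/u = 0.0715.
Q is then a monomial in u, w:
δQ/Q = √((δu/u)² + (3·δw/w)²) = √(0.00511 + 0.0623) = 0.260
Q = 5.16e+10, so δQ = 0.260 × 5.16e+10 = 1.34e+10.

1.34e+10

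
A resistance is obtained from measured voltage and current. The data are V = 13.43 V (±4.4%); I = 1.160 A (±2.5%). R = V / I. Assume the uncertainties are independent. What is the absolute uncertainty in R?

0.586 Ω

Each factor contributes (exponent × relative error)² to (δR/R)²:
  (1·δV/V)² = (1×0.0440)² = 0.00194;  (-1·δI/I)² = (-1×0.0250)² = 0.000625
δR/R = √(0.00256) = 0.0506
R = 11.58 Ω, so δR = 0.0506 × 11.58 = 0.586 Ω.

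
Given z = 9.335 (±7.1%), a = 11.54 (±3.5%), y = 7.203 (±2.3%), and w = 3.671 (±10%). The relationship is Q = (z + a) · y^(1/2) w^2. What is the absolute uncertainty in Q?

Let u = z + a = 20.88. δu = √(δz² + δa²) = √(0.439 + 0.163) = 0.776, so δu/u = 0.0372.
Q is then a monomial in u, y, w:
δQ/Q = √((δu/u)² + (½·δy/y)² + (2·δw/w)²) = √(0.00138 + 0.000132 + 0.0400) = 0.204
Q = 755.0, so δQ = 0.204 × 755.0 = 154.

154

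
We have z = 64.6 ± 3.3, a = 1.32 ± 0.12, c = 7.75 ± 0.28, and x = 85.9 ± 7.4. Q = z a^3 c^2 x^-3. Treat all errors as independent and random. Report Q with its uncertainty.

Each factor contributes (exponent × relative error)² to (δQ/Q)²:
  (1·δz/z)² = (1×0.0511)² = 0.00261;  (3·δa/a)² = (3×0.0909)² = 0.0744;  (2·δc/c)² = (2×0.0361)² = 0.00522;  (-3·δx/x)² = (-3×0.0861)² = 0.0668
δQ/Q = √(0.149) = 0.386
Q = 0.0141, so δQ = 0.386 × 0.0141 = 0.00543.

0.0141 ± 0.00543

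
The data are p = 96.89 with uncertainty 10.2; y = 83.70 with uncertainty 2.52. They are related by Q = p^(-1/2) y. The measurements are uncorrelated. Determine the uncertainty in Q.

0.516

Products/powers → add relative errors in quadrature, weighted by exponent:
  (−½·δp/p)² = (-0.5×0.105)² = 0.00277;  (1·δy/y)² = (1×0.0301)² = 0.000906
δQ/Q = √(0.00368) = 0.0606
Q = 8.503, so δQ = 0.0606 × 8.503 = 0.516.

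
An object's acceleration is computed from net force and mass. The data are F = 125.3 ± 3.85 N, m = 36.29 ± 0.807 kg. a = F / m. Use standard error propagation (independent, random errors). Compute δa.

0.131 m/s^2

a is a product of powers, so relative uncertainties combine in quadrature:
  (1·δF/F)² = (1×0.0307)² = 0.000944;  (-1·δm/m)² = (-1×0.0222)² = 0.000495
δa/a = √(0.00144) = 0.0379
a = 3.453 m/s^2, so δa = 0.0379 × 3.453 = 0.131 m/s^2.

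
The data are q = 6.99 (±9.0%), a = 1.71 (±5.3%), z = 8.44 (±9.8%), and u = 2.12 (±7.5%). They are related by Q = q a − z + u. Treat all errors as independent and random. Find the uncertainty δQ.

Let p = q·a = 12.0. δp/p = √((1·δq/q)² + (1·δa/a)²) = √(0.00810 + 0.00281) = 0.104, so δp = 1.25.
Q = p − z + u: δQ = √(δp² + δz² + δu²) = √(1.56 + 0.684 + 0.0253) = 1.51

1.51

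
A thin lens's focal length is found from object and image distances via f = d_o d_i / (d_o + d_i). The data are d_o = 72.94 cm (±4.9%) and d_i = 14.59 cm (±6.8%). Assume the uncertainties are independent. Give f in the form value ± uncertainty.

12.16 ± 0.696 cm

∂f/∂d_o = (d_i/(d_o+d_i))² = 0.0278;  ∂f/∂d_i = (d_o/(d_o+d_i))² = 0.694
δf = √((∂f/∂d_o · δd_o)² + (∂f/∂d_i · δd_i)²) = √(0.00986 + 0.475) = 0.696 cm
f = 12.16 cm.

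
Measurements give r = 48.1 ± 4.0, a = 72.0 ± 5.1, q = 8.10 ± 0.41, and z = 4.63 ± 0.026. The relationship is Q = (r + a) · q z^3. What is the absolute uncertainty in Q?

Let u = r + a = 120. δu = √(δr² + δa²) = √(16.0 + 26.0) = 6.48, so δu/u = 0.0540.
Q is then a monomial in u, q, z:
δQ/Q = √((δu/u)² + (1·δq/q)² + (3·δz/z)²) = √(0.00291 + 0.00256 + 0.000284) = 0.0759
Q = 96600, so δQ = 0.0759 × 96600 = 7330.

7330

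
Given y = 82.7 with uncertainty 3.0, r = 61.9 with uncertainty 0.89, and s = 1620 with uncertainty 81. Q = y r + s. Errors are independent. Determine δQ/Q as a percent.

Let p = y·r = 5120. δp/p = √((1·δy/y)² + (1·δr/r)²) = √(0.00132 + 0.000207) = 0.0390, so δp = 200.
Q = p + s: δQ = √(δp² + δs²) = √(39900 + 6560) = 216
Q = 6740, so δQ/Q = 216/6740 = 0.0320.

3.20%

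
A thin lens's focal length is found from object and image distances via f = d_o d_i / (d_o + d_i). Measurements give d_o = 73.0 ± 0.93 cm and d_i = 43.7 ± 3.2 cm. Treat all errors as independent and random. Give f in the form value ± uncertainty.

∂f/∂d_o = (d_i/(d_o+d_i))² = 0.140;  ∂f/∂d_i = (d_o/(d_o+d_i))² = 0.391
δf = √((∂f/∂d_o · δd_o)² + (∂f/∂d_i · δd_i)²) = √(0.0170 + 1.57) = 1.26 cm
f = 27.3 cm.

27.3 ± 1.26 cm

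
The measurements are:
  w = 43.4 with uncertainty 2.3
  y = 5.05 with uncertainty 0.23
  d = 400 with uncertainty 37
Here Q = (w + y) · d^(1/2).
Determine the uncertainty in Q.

Let u = w + y = 48.4. δu = √(δw² + δy²) = √(5.29 + 0.0529) = 2.31, so δu/u = 0.0477.
Q is then a monomial in u, d:
δQ/Q = √((δu/u)² + (½·δd/d)²) = √(0.00228 + 0.00214) = 0.0664
Q = 969, so δQ = 0.0664 × 969 = 64.4.

64.4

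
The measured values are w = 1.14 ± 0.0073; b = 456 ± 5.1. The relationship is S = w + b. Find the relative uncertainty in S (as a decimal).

For a sum/difference, combine absolute errors in quadrature:
  (δw)² = 5.33e-05;  (δb)² = 26.0
δS = √(26.0) = 5.10
S = 457, so δS/S = 5.10/457 = 0.0112.

0.0112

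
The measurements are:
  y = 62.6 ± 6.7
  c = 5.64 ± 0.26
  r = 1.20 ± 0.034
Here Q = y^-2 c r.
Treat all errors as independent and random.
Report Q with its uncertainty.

0.00173 ± 0.000381

Each factor contributes (exponent × relative error)² to (δQ/Q)²:
  (-2·δy/y)² = (-2×0.107)² = 0.0458;  (1·δc/c)² = (1×0.0461)² = 0.00213;  (1·δr/r)² = (1×0.0283)² = 0.000803
δQ/Q = √(0.0487) = 0.221
Q = 0.00173, so δQ = 0.221 × 0.00173 = 0.000381.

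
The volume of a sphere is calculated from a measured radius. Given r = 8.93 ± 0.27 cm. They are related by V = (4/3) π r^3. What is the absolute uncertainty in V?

Relative error in a monomial: (δV/V)² = Σ (nᵢ · δxᵢ/xᵢ)².
  (3·δr/r)² = (3×0.0302)² = 0.00823
δV/V = √(0.00823) = 0.0907
V = 2980 cm^3, so δV = 0.0907 × 2980 = 271 cm^3.

271 cm^3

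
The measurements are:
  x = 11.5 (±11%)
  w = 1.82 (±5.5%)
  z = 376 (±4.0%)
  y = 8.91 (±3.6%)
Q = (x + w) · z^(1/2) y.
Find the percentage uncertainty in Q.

10.4%

Let u = x + w = 13.3. δu = √(δx² + δw²) = √(1.60 + 0.0100) = 1.27, so δu/u = 0.0953.
Q is then a monomial in u, z, y:
δQ/Q = √((δu/u)² + (½·δz/z)² + (1·δy/y)²) = √(0.00908 + 0.000400 + 0.00130) = 0.104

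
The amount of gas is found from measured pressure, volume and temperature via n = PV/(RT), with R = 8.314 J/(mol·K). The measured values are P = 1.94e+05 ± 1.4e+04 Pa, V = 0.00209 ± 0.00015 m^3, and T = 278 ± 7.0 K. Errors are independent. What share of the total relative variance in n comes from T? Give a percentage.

5.77%

(δn/n)² = (1·δP/P)² + (1·δV/V)² + (-1·δT/T)²
  P term: (1×0.0722)² = 0.00521
  V term: (1×0.0718)² = 0.00515
  T term: (-1×0.0252)² = 0.000634
Total = 0.0110. Share from T = 0.000634/0.0110 = 0.0577.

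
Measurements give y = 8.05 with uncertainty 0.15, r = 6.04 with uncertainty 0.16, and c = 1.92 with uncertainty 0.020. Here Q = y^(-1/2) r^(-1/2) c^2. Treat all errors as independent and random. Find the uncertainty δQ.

0.0139

Since Q is a product/quotient, work with relative uncertainties:
  (−½·δy/y)² = (-0.5×0.0186)² = 8.68e-05;  (−½·δr/r)² = (-0.5×0.0265)² = 0.000175;  (2·δc/c)² = (2×0.0104)² = 0.000434
δQ/Q = √(0.000696) = 0.0264
Q = 0.529, so δQ = 0.0264 × 0.529 = 0.0139.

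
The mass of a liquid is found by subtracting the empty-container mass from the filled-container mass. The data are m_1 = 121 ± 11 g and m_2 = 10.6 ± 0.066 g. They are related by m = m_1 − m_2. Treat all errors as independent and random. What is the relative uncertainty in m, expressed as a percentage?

9.96%

Absolute uncertainties add in quadrature for a linear combination:
  (δm_1)² = 121;  (δm_2)² = 0.00436
δm = √(121) = 11.0 g
m = 110 g, so δm/m = 11.0/110 = 0.0996.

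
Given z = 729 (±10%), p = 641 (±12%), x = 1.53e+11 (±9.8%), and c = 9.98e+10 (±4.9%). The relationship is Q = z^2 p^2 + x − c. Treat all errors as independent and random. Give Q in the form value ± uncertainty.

(2.72 ± 0.700) × 10^11

Let w = z^2·p^2 = 2.18e+11. δw/w = √((2·δz/z)² + (2·δp/p)²) = √(0.0400 + 0.0576) = 0.312, so δw = 6.82e+10.
Q = w + x − c: δQ = √(δw² + δx² + δc²) = √(4.65e+21 + 2.25e+20 + 2.39e+19) = 7e+10
Q = 2.72e+11.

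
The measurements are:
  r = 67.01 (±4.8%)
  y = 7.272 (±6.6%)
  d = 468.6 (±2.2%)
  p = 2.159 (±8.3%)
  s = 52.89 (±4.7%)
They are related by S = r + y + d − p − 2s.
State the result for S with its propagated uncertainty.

S is a linear combination, so absolute uncertainties add in quadrature:
  (δr)² = 10.3;  (δy)² = 0.230;  (δd)² = 106;  (δp)² = 0.0321;  (2·δs)² = 24.7
δS = √(142) = 11.9
S = 434.9.

434.9 ± 11.9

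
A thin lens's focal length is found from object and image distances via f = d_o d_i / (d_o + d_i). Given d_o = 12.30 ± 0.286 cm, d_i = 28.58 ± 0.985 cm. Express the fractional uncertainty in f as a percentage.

1.93%

∂f/∂d_o = (d_i/(d_o+d_i))² = 0.489;  ∂f/∂d_i = (d_o/(d_o+d_i))² = 0.0905
δf = √((∂f/∂d_o · δd_o)² + (∂f/∂d_i · δd_i)²) = √(0.0195 + 0.00795) = 0.166 cm
f = 8.599 cm, so δf/f = 0.166/8.599 = 0.0193.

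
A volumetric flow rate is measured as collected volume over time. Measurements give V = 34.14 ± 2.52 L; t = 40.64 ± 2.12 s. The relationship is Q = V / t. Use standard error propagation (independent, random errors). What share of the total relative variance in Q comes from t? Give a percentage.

33.3%

(δQ/Q)² = (1·δV/V)² + (-1·δt/t)²
  V term: (1×0.0738)² = 0.00545
  t term: (-1×0.0522)² = 0.00272
Total = 0.00817. Share from t = 0.00272/0.00817 = 0.333.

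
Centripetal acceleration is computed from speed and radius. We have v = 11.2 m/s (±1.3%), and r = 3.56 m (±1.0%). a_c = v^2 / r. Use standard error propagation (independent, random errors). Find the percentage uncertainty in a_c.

Products/powers → add relative errors in quadrature, weighted by exponent:
  (2·δv/v)² = (2×0.0130)² = 0.000676;  (-1·δr/r)² = (-1×0.0100)² = 0.000100
δa_c/a_c = √(0.000776) = 0.0279

2.79%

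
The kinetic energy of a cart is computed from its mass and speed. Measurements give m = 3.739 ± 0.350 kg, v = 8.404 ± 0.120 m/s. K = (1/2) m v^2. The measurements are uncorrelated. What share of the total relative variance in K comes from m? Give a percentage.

91.5%

(δK/K)² = (1·δm/m)² + (2·δv/v)²
  m term: (1×0.0936)² = 0.00876
  v term: (2×0.0143)² = 0.000816
Total = 0.00958. Share from m = 0.00876/0.00958 = 0.915.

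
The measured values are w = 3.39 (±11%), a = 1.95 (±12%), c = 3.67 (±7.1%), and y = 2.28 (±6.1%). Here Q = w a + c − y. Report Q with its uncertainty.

8.00 ± 1.12

Let p = w·a = 6.61. δp/p = √((1·δw/w)² + (1·δa/a)²) = √(0.0121 + 0.0144) = 0.163, so δp = 1.08.
Q = p + c − y: δQ = √(δp² + δc² + δy²) = √(1.16 + 0.0679 + 0.0193) = 1.12
Q = 8.00.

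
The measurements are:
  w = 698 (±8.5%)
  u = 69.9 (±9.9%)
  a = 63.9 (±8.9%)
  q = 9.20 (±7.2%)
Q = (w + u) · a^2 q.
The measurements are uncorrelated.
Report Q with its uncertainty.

(2.88 ± 0.598) × 10^7

Let h = w + u = 768. δh = √(δw² + δu²) = √(3520 + 47.9) = 59.7, so δh/h = 0.0778.
Q is then a monomial in h, a, q:
δQ/Q = √((δh/h)² + (2·δa/a)² + (1·δq/q)²) = √(0.00605 + 0.0317 + 0.00518) = 0.207
Q = 2.88e+07, so δQ = 0.207 × 2.88e+07 = 5.98e+06.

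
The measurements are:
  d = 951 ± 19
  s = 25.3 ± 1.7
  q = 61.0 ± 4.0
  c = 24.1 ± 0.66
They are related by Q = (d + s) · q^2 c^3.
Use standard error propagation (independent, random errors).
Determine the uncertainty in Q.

7.93e+09

Let u = d + s = 976. δu = √(δd² + δs²) = √(361 + 2.89) = 19.1, so δu/u = 0.0195.
Q is then a monomial in u, q, c:
δQ/Q = √((δu/u)² + (2·δq/q)² + (3·δc/c)²) = √(0.000382 + 0.0172 + 0.00675) = 0.156
Q = 5.09e+10, so δQ = 0.156 × 5.09e+10 = 7.93e+09.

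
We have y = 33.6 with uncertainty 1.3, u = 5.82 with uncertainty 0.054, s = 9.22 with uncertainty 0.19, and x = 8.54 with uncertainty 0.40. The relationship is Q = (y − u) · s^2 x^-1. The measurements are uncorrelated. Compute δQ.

Let w = y − u = 27.8. δw = √(δy² + δu²) = √(1.69 + 0.00292) = 1.30, so δw/w = 0.0468.
Q is then a monomial in w, s, x:
δQ/Q = √((δw/w)² + (2·δs/s)² + (-1·δx/x)²) = √(0.00219 + 0.00170 + 0.00219) = 0.0780
Q = 277, so δQ = 0.0780 × 277 = 21.6.

21.6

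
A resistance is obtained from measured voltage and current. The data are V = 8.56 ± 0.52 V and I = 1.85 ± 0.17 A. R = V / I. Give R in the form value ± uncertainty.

For a monomial R ∝ V, I^-1, fractional errors add in quadrature:
  (1·δV/V)² = (1×0.0607)² = 0.00369;  (-1·δI/I)² = (-1×0.0919)² = 0.00844
δR/R = √(0.0121) = 0.110
R = 4.63 Ω, so δR = 0.110 × 4.63 = 0.510 Ω.

4.63 ± 0.510 Ω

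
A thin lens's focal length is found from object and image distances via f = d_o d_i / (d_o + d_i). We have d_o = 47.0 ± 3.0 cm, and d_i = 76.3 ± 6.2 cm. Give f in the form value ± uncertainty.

29.1 ± 1.46 cm

∂f/∂d_o = (d_i/(d_o+d_i))² = 0.383;  ∂f/∂d_i = (d_o/(d_o+d_i))² = 0.145
δf = √((∂f/∂d_o · δd_o)² + (∂f/∂d_i · δd_i)²) = √(1.32 + 0.812) = 1.46 cm
f = 29.1 cm.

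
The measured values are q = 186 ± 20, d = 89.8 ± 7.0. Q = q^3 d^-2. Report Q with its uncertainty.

798 ± 286

For a monomial Q ∝ q^3, d^-2, fractional errors add in quadrature:
  (3·δq/q)² = (3×0.108)² = 0.104;  (-2·δd/d)² = (-2×0.0780)² = 0.0243
δQ/Q = √(0.128) = 0.358
Q = 798, so δQ = 0.358 × 798 = 286.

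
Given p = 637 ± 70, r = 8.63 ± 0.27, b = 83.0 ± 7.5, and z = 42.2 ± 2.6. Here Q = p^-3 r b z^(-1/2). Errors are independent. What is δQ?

1.47e-07

Relative error in a monomial: (δQ/Q)² = Σ (nᵢ · δxᵢ/xᵢ)².
  (-3·δp/p)² = (-3×0.110)² = 0.109;  (1·δr/r)² = (1×0.0313)² = 0.000979;  (1·δb/b)² = (1×0.0904)² = 0.00817;  (−½·δz/z)² = (-0.5×0.0616)² = 0.000949
δQ/Q = √(0.119) = 0.345
Q = 4.27e-07, so δQ = 0.345 × 4.27e-07 = 1.47e-07.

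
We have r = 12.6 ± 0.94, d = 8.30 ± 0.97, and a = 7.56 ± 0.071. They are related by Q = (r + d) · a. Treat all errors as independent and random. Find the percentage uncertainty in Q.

6.53%

Let u = r + d = 20.9. δu = √(δr² + δd²) = √(0.884 + 0.941) = 1.35, so δu/u = 0.0646.
Q is then a monomial in u, a:
δQ/Q = √((δu/u)² + (1·δa/a)²) = √(0.00418 + 8.82e-05) = 0.0653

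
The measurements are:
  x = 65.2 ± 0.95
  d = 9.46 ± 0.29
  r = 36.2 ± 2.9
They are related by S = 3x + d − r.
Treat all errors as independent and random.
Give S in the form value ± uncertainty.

Absolute uncertainties add in quadrature for a linear combination:
  (3·δx)² = 8.12;  (δd)² = 0.0841;  (δr)² = 8.41
δS = √(16.6) = 4.08
S = 169.

169 ± 4.08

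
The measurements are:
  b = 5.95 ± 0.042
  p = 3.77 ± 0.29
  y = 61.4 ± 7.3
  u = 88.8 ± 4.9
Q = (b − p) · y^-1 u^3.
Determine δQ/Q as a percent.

24.4%

Let w = b − p = 2.18. δw = √(δb² + δp²) = √(0.00176 + 0.0841) = 0.293, so δw/w = 0.134.
Q is then a monomial in w, y, u:
δQ/Q = √((δw/w)² + (-1·δy/y)² + (3·δu/u)²) = √(0.0181 + 0.0141 + 0.0274) = 0.244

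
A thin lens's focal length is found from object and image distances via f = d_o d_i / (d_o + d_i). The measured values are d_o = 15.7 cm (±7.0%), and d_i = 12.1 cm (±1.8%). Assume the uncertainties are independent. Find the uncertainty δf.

∂f/∂d_o = (d_i/(d_o+d_i))² = 0.189;  ∂f/∂d_i = (d_o/(d_o+d_i))² = 0.319
δf = √((∂f/∂d_o · δd_o)² + (∂f/∂d_i · δd_i)²) = √(0.0433 + 0.00483) = 0.219 cm

0.219 cm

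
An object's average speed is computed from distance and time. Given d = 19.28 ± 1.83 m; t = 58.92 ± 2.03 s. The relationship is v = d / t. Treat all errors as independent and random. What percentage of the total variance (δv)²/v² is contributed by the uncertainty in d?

88.4%

(δv/v)² = (1·δd/d)² + (-1·δt/t)²
  d term: (1×0.0949)² = 0.00901
  t term: (-1×0.0345)² = 0.00119
Total = 0.0102. Share from d = 0.00901/0.0102 = 0.884.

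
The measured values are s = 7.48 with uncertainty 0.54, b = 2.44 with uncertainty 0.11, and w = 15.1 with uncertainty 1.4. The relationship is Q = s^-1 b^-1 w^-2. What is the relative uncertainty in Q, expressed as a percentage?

20.4%

Each factor contributes (exponent × relative error)² to (δQ/Q)²:
  (-1·δs/s)² = (-1×0.0722)² = 0.00521;  (-1·δb/b)² = (-1×0.0451)² = 0.00203;  (-2·δw/w)² = (-2×0.0927)² = 0.0344
δQ/Q = √(0.0416) = 0.204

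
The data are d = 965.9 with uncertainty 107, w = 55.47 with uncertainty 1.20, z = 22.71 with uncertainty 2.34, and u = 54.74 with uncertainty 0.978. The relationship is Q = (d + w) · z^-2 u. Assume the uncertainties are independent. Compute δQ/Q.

0.232

Let h = d + w = 1021. δh = √(δd² + δw²) = √(11400 + 1.44) = 107, so δh/h = 0.105.
Q is then a monomial in h, z, u:
δQ/Q = √((δh/h)² + (-2·δz/z)² + (1·δu/u)²) = √(0.0110 + 0.0425 + 0.000319) = 0.232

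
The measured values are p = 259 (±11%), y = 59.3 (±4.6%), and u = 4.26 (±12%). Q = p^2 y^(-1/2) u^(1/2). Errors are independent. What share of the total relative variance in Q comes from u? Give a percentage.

6.85%

(δQ/Q)² = (2·δp/p)² + (−½·δy/y)² + (½·δu/u)²
  p term: (2×0.110)² = 0.0484
  y term: (-0.5×0.0460)² = 0.000529
  u term: (0.5×0.120)² = 0.00360
Total = 0.0525. Share from u = 0.00360/0.0525 = 0.0685.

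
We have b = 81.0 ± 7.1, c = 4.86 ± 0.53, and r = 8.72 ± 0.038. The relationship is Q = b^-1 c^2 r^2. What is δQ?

5.22

Products/powers → add relative errors in quadrature, weighted by exponent:
  (-1·δb/b)² = (-1×0.0877)² = 0.00768;  (2·δc/c)² = (2×0.109)² = 0.0476;  (2·δr/r)² = (2×0.00436)² = 7.6e-05
δQ/Q = √(0.0553) = 0.235
Q = 22.2, so δQ = 0.235 × 22.2 = 5.22.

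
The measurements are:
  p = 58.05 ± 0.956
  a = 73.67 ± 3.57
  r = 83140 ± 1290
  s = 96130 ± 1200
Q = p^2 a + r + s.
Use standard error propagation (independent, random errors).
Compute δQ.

Let w = p^2·a = 248300. δw/w = √((2·δp/p)² + (1·δa/a)²) = √(0.00108 + 0.00235) = 0.0586, so δw = 14500.
Q = w + r + s: δQ = √(δw² + δr² + δs²) = √(2.12e+08 + 1.66e+06 + 1.44e+06) = 14700

14700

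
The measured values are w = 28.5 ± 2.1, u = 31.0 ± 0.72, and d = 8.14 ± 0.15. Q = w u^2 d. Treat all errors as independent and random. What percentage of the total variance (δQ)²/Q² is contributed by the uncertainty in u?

27.2%

(δQ/Q)² = (1·δw/w)² + (2·δu/u)² + (1·δd/d)²
  w term: (1×0.0737)² = 0.00543
  u term: (2×0.0232)² = 0.00216
  d term: (1×0.0184)² = 0.000340
Total = 0.00793. Share from u = 0.00216/0.00793 = 0.272.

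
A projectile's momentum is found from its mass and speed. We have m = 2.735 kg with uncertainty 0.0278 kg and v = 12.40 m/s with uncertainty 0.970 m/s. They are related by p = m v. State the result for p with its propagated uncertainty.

Relative error in a monomial: (δp/p)² = Σ (nᵢ · δxᵢ/xᵢ)².
  (1·δm/m)² = (1×0.0102)² = 0.000103;  (1·δv/v)² = (1×0.0782)² = 0.00612
δp/p = √(0.00622) = 0.0789
p = 33.91 kg·m/s, so δp = 0.0789 × 33.91 = 2.68 kg·m/s.

33.91 ± 2.68 kg·m/s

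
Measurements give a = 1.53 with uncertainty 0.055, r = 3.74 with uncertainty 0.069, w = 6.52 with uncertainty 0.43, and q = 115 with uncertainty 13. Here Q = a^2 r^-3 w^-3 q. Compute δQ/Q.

Since Q is a product/quotient, work with relative uncertainties:
  (2·δa/a)² = (2×0.0359)² = 0.00517;  (-3·δr/r)² = (-3×0.0184)² = 0.00306;  (-3·δw/w)² = (-3×0.0660)² = 0.0391;  (1·δq/q)² = (1×0.113)² = 0.0128
δQ/Q = √(0.0602) = 0.245

0.245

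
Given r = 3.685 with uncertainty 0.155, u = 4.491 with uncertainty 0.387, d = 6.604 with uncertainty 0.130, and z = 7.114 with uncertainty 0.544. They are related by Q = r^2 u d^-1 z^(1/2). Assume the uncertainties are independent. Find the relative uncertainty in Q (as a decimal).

0.128

Products/powers → add relative errors in quadrature, weighted by exponent:
  (2·δr/r)² = (2×0.0421)² = 0.00708;  (1·δu/u)² = (1×0.0862)² = 0.00743;  (-1·δd/d)² = (-1×0.0197)² = 0.000388;  (½·δz/z)² = (0.5×0.0765)² = 0.00146
δQ/Q = √(0.0164) = 0.128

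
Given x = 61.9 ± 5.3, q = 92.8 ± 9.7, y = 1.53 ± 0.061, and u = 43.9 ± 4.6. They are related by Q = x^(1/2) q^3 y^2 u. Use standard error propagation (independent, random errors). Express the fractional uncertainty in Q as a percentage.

34.3%

Q is a product of powers, so relative uncertainties combine in quadrature:
  (½·δx/x)² = (0.5×0.0856)² = 0.00183;  (3·δq/q)² = (3×0.105)² = 0.0983;  (2·δy/y)² = (2×0.0399)² = 0.00636;  (1·δu/u)² = (1×0.105)² = 0.0110
δQ/Q = √(0.118) = 0.343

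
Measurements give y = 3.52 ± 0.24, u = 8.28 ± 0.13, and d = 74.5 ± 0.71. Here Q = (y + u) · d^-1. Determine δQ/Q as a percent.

2.50%

Let w = y + u = 11.8. δw = √(δy² + δu²) = √(0.0576 + 0.0169) = 0.273, so δw/w = 0.0231.
Q is then a monomial in w, d:
δQ/Q = √((δw/w)² + (-1·δd/d)²) = √(0.000535 + 9.08e-05) = 0.0250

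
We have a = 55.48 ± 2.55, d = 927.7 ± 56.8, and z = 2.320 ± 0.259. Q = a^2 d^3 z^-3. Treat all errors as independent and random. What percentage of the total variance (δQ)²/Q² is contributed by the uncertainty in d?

21.9%

(δQ/Q)² = (2·δa/a)² + (3·δd/d)² + (-3·δz/z)²
  a term: (2×0.0460)² = 0.00845
  d term: (3×0.0612)² = 0.0337
  z term: (-3×0.112)² = 0.112
Total = 0.154. Share from d = 0.0337/0.154 = 0.219.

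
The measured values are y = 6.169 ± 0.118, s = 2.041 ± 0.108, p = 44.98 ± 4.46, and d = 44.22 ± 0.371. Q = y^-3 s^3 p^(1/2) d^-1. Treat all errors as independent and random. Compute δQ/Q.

0.176

Since Q is a product/quotient, work with relative uncertainties:
  (-3·δy/y)² = (-3×0.0191)² = 0.00329;  (3·δs/s)² = (3×0.0529)² = 0.0252;  (½·δp/p)² = (0.5×0.0992)² = 0.00246;  (-1·δd/d)² = (-1×0.00839)² = 7.04e-05
δQ/Q = √(0.0310) = 0.176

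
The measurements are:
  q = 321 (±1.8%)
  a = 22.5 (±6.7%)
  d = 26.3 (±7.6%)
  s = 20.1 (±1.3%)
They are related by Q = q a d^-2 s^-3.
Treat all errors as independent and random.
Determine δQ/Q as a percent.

17.2%

Since Q is a product/quotient, work with relative uncertainties:
  (1·δq/q)² = (1×0.0180)² = 0.000324;  (1·δa/a)² = (1×0.0670)² = 0.00449;  (-2·δd/d)² = (-2×0.0760)² = 0.0231;  (-3·δs/s)² = (-3×0.0130)² = 0.00152
δQ/Q = √(0.0294) = 0.172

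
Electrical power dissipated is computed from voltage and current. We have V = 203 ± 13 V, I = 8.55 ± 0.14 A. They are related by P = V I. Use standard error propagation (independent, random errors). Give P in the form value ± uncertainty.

Relative error in a monomial: (δP/P)² = Σ (nᵢ · δxᵢ/xᵢ)².
  (1·δV/V)² = (1×0.0640)² = 0.00410;  (1·δI/I)² = (1×0.0164)² = 0.000268
δP/P = √(0.00437) = 0.0661
P = 1740 W, so δP = 0.0661 × 1740 = 115 W.

1740 ± 115 W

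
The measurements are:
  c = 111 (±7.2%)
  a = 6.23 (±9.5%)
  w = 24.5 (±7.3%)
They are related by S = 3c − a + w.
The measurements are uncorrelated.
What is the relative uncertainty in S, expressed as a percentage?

Each term contributes (cᵢ δxᵢ)² to (δS)²:
  (3·δc)² = 575;  (δa)² = 0.350;  (δw)² = 3.20
δS = √(578) = 24.0
S = 351, so δS/S = 24.0/351 = 0.0685.

6.85%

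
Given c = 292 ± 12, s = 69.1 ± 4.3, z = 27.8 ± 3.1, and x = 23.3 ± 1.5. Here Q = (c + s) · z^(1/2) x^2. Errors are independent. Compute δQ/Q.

Let u = c + s = 361. δu = √(δc² + δs²) = √(144 + 18.5) = 12.7, so δu/u = 0.0353.
Q is then a monomial in u, z, x:
δQ/Q = √((δu/u)² + (½·δz/z)² + (2·δx/x)²) = √(0.00125 + 0.00311 + 0.0166) = 0.145

0.145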